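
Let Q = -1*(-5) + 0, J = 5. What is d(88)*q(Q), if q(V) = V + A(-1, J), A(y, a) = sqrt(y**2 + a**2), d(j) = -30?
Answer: -150 - 30*sqrt(26) ≈ -302.97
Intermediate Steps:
Q = 5 (Q = 5 + 0 = 5)
A(y, a) = sqrt(a**2 + y**2)
q(V) = V + sqrt(26) (q(V) = V + sqrt(5**2 + (-1)**2) = V + sqrt(25 + 1) = V + sqrt(26))
d(88)*q(Q) = -30*(5 + sqrt(26)) = -150 - 30*sqrt(26)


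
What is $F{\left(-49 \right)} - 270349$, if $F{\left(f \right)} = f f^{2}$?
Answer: $-387998$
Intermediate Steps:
$F{\left(f \right)} = f^{3}$
$F{\left(-49 \right)} - 270349 = \left(-49\right)^{3} - 270349 = -117649 - 270349 = -387998$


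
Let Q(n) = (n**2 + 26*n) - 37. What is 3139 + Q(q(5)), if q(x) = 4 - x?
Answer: 3077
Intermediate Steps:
Q(n) = -37 + n**2 + 26*n
3139 + Q(q(5)) = 3139 + (-37 + (4 - 1*5)**2 + 26*(4 - 1*5)) = 3139 + (-37 + (4 - 5)**2 + 26*(4 - 5)) = 3139 + (-37 + (-1)**2 + 26*(-1)) = 3139 + (-37 + 1 - 26) = 3139 - 62 = 3077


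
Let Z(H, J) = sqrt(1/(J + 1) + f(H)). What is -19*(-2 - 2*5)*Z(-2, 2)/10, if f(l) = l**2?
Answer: 38*sqrt(39)/5 ≈ 47.462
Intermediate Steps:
Z(H, J) = sqrt(H**2 + 1/(1 + J)) (Z(H, J) = sqrt(1/(J + 1) + H**2) = sqrt(1/(1 + J) + H**2) = sqrt(H**2 + 1/(1 + J)))
-19*(-2 - 2*5)*Z(-2, 2)/10 = -19*(-2 - 2*5)*sqrt((1 + (-2)**2*(1 + 2))/(1 + 2))/10 = -19*(-2 - 10)*sqrt((1 + 4*3)/3)*(1/10) = -(-228)*sqrt((1 + 12)/3)*(1/10) = -(-228)*sqrt((1/3)*13)*(1/10) = -(-228)*sqrt(13/3)*(1/10) = -(-228)*sqrt(39)/3*(1/10) = -(-76)*sqrt(39)*(1/10) = (76*sqrt(39))*(1/10) = 38*sqrt(39)/5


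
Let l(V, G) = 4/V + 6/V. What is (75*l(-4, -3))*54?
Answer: -10125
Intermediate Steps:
l(V, G) = 10/V
(75*l(-4, -3))*54 = (75*(10/(-4)))*54 = (75*(10*(-¼)))*54 = (75*(-5/2))*54 = -375/2*54 = -10125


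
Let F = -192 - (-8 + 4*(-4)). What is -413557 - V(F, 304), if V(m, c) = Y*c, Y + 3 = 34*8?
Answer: -495333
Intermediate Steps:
F = -168 (F = -192 - (-8 - 16) = -192 - 1*(-24) = -192 + 24 = -168)
Y = 269 (Y = -3 + 34*8 = -3 + 272 = 269)
V(m, c) = 269*c
-413557 - V(F, 304) = -413557 - 269*304 = -413557 - 1*81776 = -413557 - 81776 = -495333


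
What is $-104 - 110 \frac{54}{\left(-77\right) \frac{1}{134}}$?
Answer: $\frac{71632}{7} \approx 10233.0$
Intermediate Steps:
$-104 - 110 \frac{54}{\left(-77\right) \frac{1}{134}} = -104 - 110 \frac{54}{- \frac{77}{134}} = -104 - 110 \cdot 54 \left(- \frac{134}{77}\right) = -104 - - \frac{72360}{7} = -104 + \frac{72360}{7} = \frac{71632}{7}$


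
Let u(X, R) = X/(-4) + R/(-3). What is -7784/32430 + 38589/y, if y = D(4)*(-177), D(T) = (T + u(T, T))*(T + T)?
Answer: -126981151/7653480 ≈ -16.591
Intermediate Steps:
u(X, R) = -R/3 - X/4 (u(X, R) = X*(-1/4) + R*(-1/3) = -X/4 - R/3 = -R/3 - X/4)
D(T) = 5*T**2/6 (D(T) = (T + (-T/3 - T/4))*(T + T) = (T - 7*T/12)*(2*T) = (5*T/12)*(2*T) = 5*T**2/6)
y = -2360 (y = ((5/6)*4**2)*(-177) = ((5/6)*16)*(-177) = (40/3)*(-177) = -2360)
-7784/32430 + 38589/y = -7784/32430 + 38589/(-2360) = -7784*1/32430 + 38589*(-1/2360) = -3892/16215 - 38589/2360 = -126981151/7653480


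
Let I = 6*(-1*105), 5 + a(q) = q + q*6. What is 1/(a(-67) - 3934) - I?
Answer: 2777039/4408 ≈ 630.00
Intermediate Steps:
a(q) = -5 + 7*q (a(q) = -5 + (q + q*6) = -5 + (q + 6*q) = -5 + 7*q)
I = -630 (I = 6*(-105) = -630)
1/(a(-67) - 3934) - I = 1/((-5 + 7*(-67)) - 3934) - 1*(-630) = 1/((-5 - 469) - 3934) + 630 = 1/(-474 - 3934) + 630 = 1/(-4408) + 630 = -1/4408 + 630 = 2777039/4408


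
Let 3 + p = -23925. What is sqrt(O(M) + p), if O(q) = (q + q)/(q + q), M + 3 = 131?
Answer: I*sqrt(23927) ≈ 154.68*I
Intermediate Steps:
M = 128 (M = -3 + 131 = 128)
O(q) = 1 (O(q) = (2*q)/((2*q)) = (2*q)*(1/(2*q)) = 1)
p = -23928 (p = -3 - 23925 = -23928)
sqrt(O(M) + p) = sqrt(1 - 23928) = sqrt(-23927) = I*sqrt(23927)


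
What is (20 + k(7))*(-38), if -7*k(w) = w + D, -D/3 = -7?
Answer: -608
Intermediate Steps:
D = 21 (D = -3*(-7) = 21)
k(w) = -3 - w/7 (k(w) = -(w + 21)/7 = -(21 + w)/7 = -3 - w/7)
(20 + k(7))*(-38) = (20 + (-3 - ⅐*7))*(-38) = (20 + (-3 - 1))*(-38) = (20 - 4)*(-38) = 16*(-38) = -608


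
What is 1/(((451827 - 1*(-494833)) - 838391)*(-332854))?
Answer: -1/36037769726 ≈ -2.7749e-11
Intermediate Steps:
1/(((451827 - 1*(-494833)) - 838391)*(-332854)) = -1/332854/((451827 + 494833) - 838391) = -1/332854/(946660 - 838391) = -1/332854/108269 = (1/108269)*(-1/332854) = -1/36037769726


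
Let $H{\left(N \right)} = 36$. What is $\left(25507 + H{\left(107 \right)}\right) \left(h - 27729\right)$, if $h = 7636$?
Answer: $-513235499$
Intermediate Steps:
$\left(25507 + H{\left(107 \right)}\right) \left(h - 27729\right) = \left(25507 + 36\right) \left(7636 - 27729\right) = 25543 \left(-20093\right) = -513235499$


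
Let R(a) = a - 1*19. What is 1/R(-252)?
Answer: -1/271 ≈ -0.0036900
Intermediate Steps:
R(a) = -19 + a (R(a) = a - 19 = -19 + a)
1/R(-252) = 1/(-19 - 252) = 1/(-271) = -1/271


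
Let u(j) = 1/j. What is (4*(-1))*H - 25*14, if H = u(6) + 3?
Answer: -1088/3 ≈ -362.67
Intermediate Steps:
H = 19/6 (H = 1/6 + 3 = ⅙ + 3 = 19/6 ≈ 3.1667)
(4*(-1))*H - 25*14 = (4*(-1))*(19/6) - 25*14 = -4*19/6 - 350 = -38/3 - 350 = -1088/3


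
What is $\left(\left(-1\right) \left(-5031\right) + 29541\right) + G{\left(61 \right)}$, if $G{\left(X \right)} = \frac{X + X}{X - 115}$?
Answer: $\frac{933383}{27} \approx 34570.0$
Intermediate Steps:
$G{\left(X \right)} = \frac{2 X}{-115 + X}$
$\left(\left(-1\right) \left(-5031\right) + 29541\right) + G{\left(61 \right)} = \left(\left(-1\right) \left(-5031\right) + 29541\right) + 2 \cdot 61 \frac{1}{-115 + 61} = \left(5031 + 29541\right) + 2 \cdot 61 \frac{1}{-54} = 34572 + 2 \cdot 61 \left(- \frac{1}{54}\right) = 34572 - \frac{61}{27} = \frac{933383}{27}$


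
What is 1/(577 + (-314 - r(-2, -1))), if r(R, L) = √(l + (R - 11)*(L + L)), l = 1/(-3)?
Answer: 789/207430 + √231/207430 ≈ 0.0038770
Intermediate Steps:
l = -⅓ ≈ -0.33333
r(R, L) = √(-⅓ + 2*L*(-11 + R)) (r(R, L) = √(-⅓ + (R - 11)*(L + L)) = √(-⅓ + (-11 + R)*(2*L)) = √(-⅓ + 2*L*(-11 + R)))
1/(577 + (-314 - r(-2, -1))) = 1/(577 + (-314 - √(-3 - 198*(-1) + 18*(-1)*(-2))/3)) = 1/(577 + (-314 - √(-3 + 198 + 36)/3)) = 1/(577 + (-314 - √231/3)) = 1/(263 - √231/3)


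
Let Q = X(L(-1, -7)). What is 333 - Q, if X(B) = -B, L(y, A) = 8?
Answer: 341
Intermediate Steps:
Q = -8 (Q = -1*8 = -8)
333 - Q = 333 - 1*(-8) = 333 + 8 = 341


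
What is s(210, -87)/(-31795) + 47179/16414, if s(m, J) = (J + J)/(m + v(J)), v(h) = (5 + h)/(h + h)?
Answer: 27467779475987/9556201993430 ≈ 2.8743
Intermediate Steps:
v(h) = (5 + h)/(2*h) (v(h) = (5 + h)/((2*h)) = (5 + h)*(1/(2*h)) = (5 + h)/(2*h))
s(m, J) = 2*J/(m + (5 + J)/(2*J)) (s(m, J) = (J + J)/(m + (5 + J)/(2*J)) = (2*J)/(m + (5 + J)/(2*J)) = 2*J/(m + (5 + J)/(2*J)))
s(210, -87)/(-31795) + 47179/16414 = (4*(-87)**2/(5 - 87 + 2*(-87)*210))/(-31795) + 47179/16414 = (4*7569/(5 - 87 - 36540))*(-1/31795) + 47179*(1/16414) = (4*7569/(-36622))*(-1/31795) + 47179/16414 = (4*7569*(-1/36622))*(-1/31795) + 47179/16414 = -15138/18311*(-1/31795) + 47179/16414 = 15138/582198245 + 47179/16414 = 27467779475987/9556201993430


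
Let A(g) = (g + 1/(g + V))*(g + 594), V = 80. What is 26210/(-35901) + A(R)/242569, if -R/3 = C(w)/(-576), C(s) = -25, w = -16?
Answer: -133166859831263039/182332596734791680 ≈ -0.73035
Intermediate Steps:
R = -25/192 (R = -(-75)/(-576) = -(-75)*(-1)/576 = -3*25/576 = -25/192 ≈ -0.13021)
A(g) = (594 + g)*(g + 1/(80 + g)) (A(g) = (g + 1/(g + 80))*(g + 594) = (g + 1/(80 + g))*(594 + g) = (594 + g)*(g + 1/(80 + g)))
26210/(-35901) + A(R)/242569 = 26210/(-35901) + ((594 + (-25/192)³ + 674*(-25/192)² + 47521*(-25/192))/(80 - 25/192))/242569 = 26210*(-1/35901) + ((594 - 15625/7077888 + 674*(625/36864) - 1188025/192)/(15335/192))*(1/242569) = -26210/35901 + (192*(594 - 15625/7077888 + 210625/18432 - 1188025/192)/15335)*(1/242569) = -26210/35901 + ((192/15335)*(-39510223753/7077888))*(1/242569) = -26210/35901 - 39510223753/565309440*1/242569 = -26210/35901 - 39510223753/137126545551360 = -133166859831263039/182332596734791680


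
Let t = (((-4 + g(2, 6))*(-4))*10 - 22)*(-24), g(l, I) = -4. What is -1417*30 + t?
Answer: -49662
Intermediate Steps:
t = -7152 (t = (((-4 - 4)*(-4))*10 - 22)*(-24) = (-8*(-4)*10 - 22)*(-24) = (32*10 - 22)*(-24) = (320 - 22)*(-24) = 298*(-24) = -7152)
-1417*30 + t = -1417*30 - 7152 = -42510 - 7152 = -49662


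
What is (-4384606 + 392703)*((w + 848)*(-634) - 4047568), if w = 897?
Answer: 20573860887894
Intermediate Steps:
(-4384606 + 392703)*((w + 848)*(-634) - 4047568) = (-4384606 + 392703)*((897 + 848)*(-634) - 4047568) = -3991903*(1745*(-634) - 4047568) = -3991903*(-1106330 - 4047568) = -3991903*(-5153898) = 20573860887894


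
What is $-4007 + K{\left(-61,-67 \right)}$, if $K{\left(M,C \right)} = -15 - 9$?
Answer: $-4031$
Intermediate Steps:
$K{\left(M,C \right)} = -24$
$-4007 + K{\left(-61,-67 \right)} = -4007 - 24 = -4031$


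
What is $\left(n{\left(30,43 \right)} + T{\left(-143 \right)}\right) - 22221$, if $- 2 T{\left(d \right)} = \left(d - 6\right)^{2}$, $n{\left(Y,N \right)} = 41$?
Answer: $- \frac{66561}{2} \approx -33281.0$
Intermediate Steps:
$T{\left(d \right)} = - \frac{\left(-6 + d\right)^{2}}{2}$ ($T{\left(d \right)} = - \frac{\left(d - 6\right)^{2}}{2} = - \frac{\left(-6 + d\right)^{2}}{2}$)
$\left(n{\left(30,43 \right)} + T{\left(-143 \right)}\right) - 22221 = \left(41 - \frac{\left(-6 - 143\right)^{2}}{2}\right) - 22221 = \left(41 - \frac{\left(-149\right)^{2}}{2}\right) - 22221 = \left(41 - \frac{22201}{2}\right) - 22221 = - \frac{22119}{2} - 22221 = - \frac{66561}{2}$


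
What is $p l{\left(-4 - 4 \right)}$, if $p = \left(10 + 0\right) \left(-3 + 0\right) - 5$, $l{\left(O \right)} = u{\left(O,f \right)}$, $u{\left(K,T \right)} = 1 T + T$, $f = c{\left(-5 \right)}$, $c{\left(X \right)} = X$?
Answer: $350$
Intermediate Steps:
$f = -5$
$u{\left(K,T \right)} = 2 T$ ($u{\left(K,T \right)} = T + T = 2 T$)
$l{\left(O \right)} = -10$ ($l{\left(O \right)} = 2 \left(-5\right) = -10$)
$p = -35$ ($p = 10 \left(-3\right) - 5 = -30 - 5 = -35$)
$p l{\left(-4 - 4 \right)} = \left(-35\right) \left(-10\right) = 350$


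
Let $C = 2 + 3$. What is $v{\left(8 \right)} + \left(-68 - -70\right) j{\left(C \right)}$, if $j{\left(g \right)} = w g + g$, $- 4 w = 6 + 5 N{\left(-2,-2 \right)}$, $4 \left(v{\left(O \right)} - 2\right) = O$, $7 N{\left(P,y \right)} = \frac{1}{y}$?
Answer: $- \frac{3}{28} \approx -0.10714$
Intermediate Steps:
$N{\left(P,y \right)} = \frac{1}{7 y}$
$v{\left(O \right)} = 2 + \frac{O}{4}$
$C = 5$
$w = - \frac{79}{56}$ ($w = - \frac{6 + 5 \frac{1}{7 \left(-2\right)}}{4} = - \frac{6 + 5 \cdot \frac{1}{7} \left(- \frac{1}{2}\right)}{4} = - \frac{6 + 5 \left(- \frac{1}{14}\right)}{4} = - \frac{6 - \frac{5}{14}}{4} = \left(- \frac{1}{4}\right) \frac{79}{14} = - \frac{79}{56} \approx -1.4107$)
$j{\left(g \right)} = - \frac{23 g}{56}$ ($j{\left(g \right)} = - \frac{79 g}{56} + g = - \frac{23 g}{56}$)
$v{\left(8 \right)} + \left(-68 - -70\right) j{\left(C \right)} = \left(2 + \frac{1}{4} \cdot 8\right) + \left(-68 - -70\right) \left(\left(- \frac{23}{56}\right) 5\right) = \left(2 + 2\right) + \left(-68 + 70\right) \left(- \frac{115}{56}\right) = 4 + 2 \left(- \frac{115}{56}\right) = 4 - \frac{115}{28} = - \frac{3}{28}$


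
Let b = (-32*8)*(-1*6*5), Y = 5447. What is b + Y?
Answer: 13127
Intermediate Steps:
b = 7680 (b = -(-1536)*5 = -256*(-30) = 7680)
b + Y = 7680 + 5447 = 13127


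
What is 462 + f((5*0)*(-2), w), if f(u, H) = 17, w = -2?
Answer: 479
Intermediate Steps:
462 + f((5*0)*(-2), w) = 462 + 17 = 479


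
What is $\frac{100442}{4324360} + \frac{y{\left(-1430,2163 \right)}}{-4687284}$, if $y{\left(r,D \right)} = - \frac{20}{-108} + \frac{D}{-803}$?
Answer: $\frac{1275956734623691}{54932888005560180} \approx 0.023228$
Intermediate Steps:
$y{\left(r,D \right)} = \frac{5}{27} - \frac{D}{803}$ ($y{\left(r,D \right)} = \left(-20\right) \left(- \frac{1}{108}\right) + D \left(- \frac{1}{803}\right) = \frac{5}{27} - \frac{D}{803}$)
$\frac{100442}{4324360} + \frac{y{\left(-1430,2163 \right)}}{-4687284} = \frac{100442}{4324360} + \frac{\frac{5}{27} - \frac{2163}{803}}{-4687284} = 100442 \cdot \frac{1}{4324360} + \left(\frac{5}{27} - \frac{2163}{803}\right) \left(- \frac{1}{4687284}\right) = \frac{50221}{2162180} - - \frac{27193}{50812502202} = \frac{50221}{2162180} + \frac{27193}{50812502202} = \frac{1275956734623691}{54932888005560180}$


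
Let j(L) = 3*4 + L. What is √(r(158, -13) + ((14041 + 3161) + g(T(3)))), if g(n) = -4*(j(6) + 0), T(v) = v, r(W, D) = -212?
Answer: √16918 ≈ 130.07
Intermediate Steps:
j(L) = 12 + L
g(n) = -72 (g(n) = -4*((12 + 6) + 0) = -4*(18 + 0) = -4*18 = -72)
√(r(158, -13) + ((14041 + 3161) + g(T(3)))) = √(-212 + ((14041 + 3161) - 72)) = √(-212 + (17202 - 72)) = √(-212 + 17130) = √16918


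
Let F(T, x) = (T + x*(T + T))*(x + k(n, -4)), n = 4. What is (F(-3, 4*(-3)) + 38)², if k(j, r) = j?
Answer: 264196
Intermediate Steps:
F(T, x) = (4 + x)*(T + 2*T*x) (F(T, x) = (T + x*(T + T))*(x + 4) = (T + x*(2*T))*(4 + x) = (T + 2*T*x)*(4 + x) = (4 + x)*(T + 2*T*x))
(F(-3, 4*(-3)) + 38)² = (-3*(4 + 2*(4*(-3))² + 9*(4*(-3))) + 38)² = (-3*(4 + 2*(-12)² + 9*(-12)) + 38)² = (-3*(4 + 2*144 - 108) + 38)² = (-3*(4 + 288 - 108) + 38)² = (-3*184 + 38)² = (-552 + 38)² = (-514)² = 264196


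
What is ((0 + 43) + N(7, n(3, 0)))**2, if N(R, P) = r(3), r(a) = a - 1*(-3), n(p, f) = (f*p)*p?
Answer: 2401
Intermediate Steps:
n(p, f) = f*p**2
r(a) = 3 + a (r(a) = a + 3 = 3 + a)
N(R, P) = 6 (N(R, P) = 3 + 3 = 6)
((0 + 43) + N(7, n(3, 0)))**2 = ((0 + 43) + 6)**2 = (43 + 6)**2 = 49**2 = 2401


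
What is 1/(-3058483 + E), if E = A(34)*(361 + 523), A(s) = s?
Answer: -1/3028427 ≈ -3.3020e-7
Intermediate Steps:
E = 30056 (E = 34*(361 + 523) = 34*884 = 30056)
1/(-3058483 + E) = 1/(-3058483 + 30056) = 1/(-3028427) = -1/3028427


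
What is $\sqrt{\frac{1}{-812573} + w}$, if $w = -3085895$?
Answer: $\frac{2 i \sqrt{509384737958418007}}{812573} \approx 1756.7 i$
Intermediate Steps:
$\sqrt{\frac{1}{-812573} + w} = \sqrt{\frac{1}{-812573} - 3085895} = \sqrt{- \frac{1}{812573} - 3085895} = \sqrt{- \frac{2507514957836}{812573}} = \frac{2 i \sqrt{509384737958418007}}{812573}$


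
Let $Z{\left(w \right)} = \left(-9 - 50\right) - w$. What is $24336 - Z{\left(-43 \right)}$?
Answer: $24352$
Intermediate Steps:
$Z{\left(w \right)} = -59 - w$
$24336 - Z{\left(-43 \right)} = 24336 - \left(-59 - -43\right) = 24336 - \left(-59 + 43\right) = 24336 - -16 = 24336 + 16 = 24352$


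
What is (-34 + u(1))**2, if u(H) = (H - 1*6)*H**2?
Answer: 1521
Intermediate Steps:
u(H) = H**2*(-6 + H) (u(H) = (H - 6)*H**2 = (-6 + H)*H**2 = H**2*(-6 + H))
(-34 + u(1))**2 = (-34 + 1**2*(-6 + 1))**2 = (-34 + 1*(-5))**2 = (-34 - 5)**2 = (-39)**2 = 1521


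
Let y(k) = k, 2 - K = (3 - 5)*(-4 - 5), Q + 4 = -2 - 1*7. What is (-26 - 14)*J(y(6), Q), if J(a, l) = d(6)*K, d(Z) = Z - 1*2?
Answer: 2560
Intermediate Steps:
d(Z) = -2 + Z (d(Z) = Z - 2 = -2 + Z)
Q = -13 (Q = -4 + (-2 - 1*7) = -4 + (-2 - 7) = -4 - 9 = -13)
K = -16 (K = 2 - (3 - 5)*(-4 - 5) = 2 - (-2)*(-9) = 2 - 1*18 = 2 - 18 = -16)
J(a, l) = -64 (J(a, l) = (-2 + 6)*(-16) = 4*(-16) = -64)
(-26 - 14)*J(y(6), Q) = (-26 - 14)*(-64) = -40*(-64) = 2560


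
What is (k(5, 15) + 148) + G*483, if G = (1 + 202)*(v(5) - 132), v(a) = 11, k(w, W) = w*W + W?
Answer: -11863691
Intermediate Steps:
k(w, W) = W + W*w (k(w, W) = W*w + W = W + W*w)
G = -24563 (G = (1 + 202)*(11 - 132) = 203*(-121) = -24563)
(k(5, 15) + 148) + G*483 = (15*(1 + 5) + 148) - 24563*483 = (15*6 + 148) - 11863929 = (90 + 148) - 11863929 = 238 - 11863929 = -11863691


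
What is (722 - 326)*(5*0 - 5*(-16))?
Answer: 31680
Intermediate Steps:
(722 - 326)*(5*0 - 5*(-16)) = 396*(0 + 80) = 396*80 = 31680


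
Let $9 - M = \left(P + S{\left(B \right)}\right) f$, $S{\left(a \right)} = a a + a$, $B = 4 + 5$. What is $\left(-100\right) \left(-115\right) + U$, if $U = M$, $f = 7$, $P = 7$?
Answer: $10830$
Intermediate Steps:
$B = 9$
$S{\left(a \right)} = a + a^{2}$ ($S{\left(a \right)} = a^{2} + a = a + a^{2}$)
$M = -670$ ($M = 9 - \left(7 + 9 \left(1 + 9\right)\right) 7 = 9 - \left(7 + 9 \cdot 10\right) 7 = 9 - \left(7 + 90\right) 7 = 9 - 97 \cdot 7 = 9 - 679 = -670$)
$U = -670$
$\left(-100\right) \left(-115\right) + U = \left(-100\right) \left(-115\right) - 670 = 11500 - 670 = 10830$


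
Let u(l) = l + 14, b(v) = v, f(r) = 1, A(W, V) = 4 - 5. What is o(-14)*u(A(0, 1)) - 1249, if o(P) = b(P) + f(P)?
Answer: -1418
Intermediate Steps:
A(W, V) = -1
u(l) = 14 + l
o(P) = 1 + P (o(P) = P + 1 = 1 + P)
o(-14)*u(A(0, 1)) - 1249 = (1 - 14)*(14 - 1) - 1249 = -13*13 - 1249 = -169 - 1249 = -1418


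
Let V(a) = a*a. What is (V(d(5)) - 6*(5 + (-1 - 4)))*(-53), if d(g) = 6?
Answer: -1908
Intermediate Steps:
V(a) = a²
(V(d(5)) - 6*(5 + (-1 - 4)))*(-53) = (6² - 6*(5 + (-1 - 4)))*(-53) = (36 - 6*(5 - 5))*(-53) = (36 - 6*0)*(-53) = (36 + 0)*(-53) = 36*(-53) = -1908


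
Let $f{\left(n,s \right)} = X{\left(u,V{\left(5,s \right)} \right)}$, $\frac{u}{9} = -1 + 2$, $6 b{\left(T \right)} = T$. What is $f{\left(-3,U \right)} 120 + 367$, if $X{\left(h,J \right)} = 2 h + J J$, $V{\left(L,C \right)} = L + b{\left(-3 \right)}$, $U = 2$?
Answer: $4957$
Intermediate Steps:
$b{\left(T \right)} = \frac{T}{6}$
$V{\left(L,C \right)} = - \frac{1}{2} + L$ ($V{\left(L,C \right)} = L + \frac{1}{6} \left(-3\right) = L - \frac{1}{2} = - \frac{1}{2} + L$)
$u = 9$ ($u = 9 \left(-1 + 2\right) = 9 \cdot 1 = 9$)
$X{\left(h,J \right)} = J^{2} + 2 h$ ($X{\left(h,J \right)} = 2 h + J^{2} = J^{2} + 2 h$)
$f{\left(n,s \right)} = \frac{153}{4}$ ($f{\left(n,s \right)} = \left(- \frac{1}{2} + 5\right)^{2} + 2 \cdot 9 = \left(\frac{9}{2}\right)^{2} + 18 = \frac{81}{4} + 18 = \frac{153}{4}$)
$f{\left(-3,U \right)} 120 + 367 = \frac{153}{4} \cdot 120 + 367 = 4590 + 367 = 4957$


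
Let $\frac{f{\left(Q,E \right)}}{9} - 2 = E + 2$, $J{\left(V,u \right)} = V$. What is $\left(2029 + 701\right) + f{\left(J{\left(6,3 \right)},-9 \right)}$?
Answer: $2685$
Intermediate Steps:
$f{\left(Q,E \right)} = 36 + 9 E$ ($f{\left(Q,E \right)} = 18 + 9 \left(E + 2\right) = 18 + 9 \left(2 + E\right) = 18 + \left(18 + 9 E\right) = 36 + 9 E$)
$\left(2029 + 701\right) + f{\left(J{\left(6,3 \right)},-9 \right)} = \left(2029 + 701\right) + \left(36 + 9 \left(-9\right)\right) = 2730 + \left(36 - 81\right) = 2730 - 45 = 2685$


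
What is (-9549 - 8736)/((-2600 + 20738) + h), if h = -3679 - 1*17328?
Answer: 18285/2869 ≈ 6.3733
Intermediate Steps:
h = -21007 (h = -3679 - 17328 = -21007)
(-9549 - 8736)/((-2600 + 20738) + h) = (-9549 - 8736)/((-2600 + 20738) - 21007) = -18285/(18138 - 21007) = -18285/(-2869) = -18285*(-1/2869) = 18285/2869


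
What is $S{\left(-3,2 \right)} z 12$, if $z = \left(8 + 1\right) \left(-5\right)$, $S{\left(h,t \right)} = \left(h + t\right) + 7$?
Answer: $-3240$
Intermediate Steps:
$S{\left(h,t \right)} = 7 + h + t$
$z = -45$ ($z = 9 \left(-5\right) = -45$)
$S{\left(-3,2 \right)} z 12 = \left(7 - 3 + 2\right) \left(-45\right) 12 = 6 \left(-45\right) 12 = \left(-270\right) 12 = -3240$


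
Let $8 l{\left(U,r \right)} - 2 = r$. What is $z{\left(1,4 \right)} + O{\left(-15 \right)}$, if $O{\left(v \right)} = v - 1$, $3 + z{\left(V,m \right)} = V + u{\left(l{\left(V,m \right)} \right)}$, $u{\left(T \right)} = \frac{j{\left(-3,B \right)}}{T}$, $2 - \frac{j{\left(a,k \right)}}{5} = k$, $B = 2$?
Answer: $-18$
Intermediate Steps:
$j{\left(a,k \right)} = 10 - 5 k$
$l{\left(U,r \right)} = \frac{1}{4} + \frac{r}{8}$
$u{\left(T \right)} = 0$ ($u{\left(T \right)} = \frac{10 - 10}{T} = \frac{0}{T} = 0$)
$z{\left(V,m \right)} = -3 + V$ ($z{\left(V,m \right)} = -3 + \left(V + 0\right) = -3 + V$)
$O{\left(v \right)} = -1 + v$ ($O{\left(v \right)} = v - 1 = -1 + v$)
$z{\left(1,4 \right)} + O{\left(-15 \right)} = \left(-3 + 1\right) - 16 = -2 - 16 = -18$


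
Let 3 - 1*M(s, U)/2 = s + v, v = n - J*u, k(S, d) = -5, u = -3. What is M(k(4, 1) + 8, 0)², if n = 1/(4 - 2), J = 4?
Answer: 625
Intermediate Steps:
n = ½ (n = 1/2 = ½ ≈ 0.50000)
v = 25/2 (v = ½ - 4*(-3) = ½ - 1*(-12) = ½ + 12 = 25/2 ≈ 12.500)
M(s, U) = -19 - 2*s (M(s, U) = 6 - 2*(s + 25/2) = 6 - 2*(25/2 + s) = 6 + (-25 - 2*s) = -19 - 2*s)
M(k(4, 1) + 8, 0)² = (-19 - 2*(-5 + 8))² = (-19 - 2*3)² = (-19 - 6)² = (-25)² = 625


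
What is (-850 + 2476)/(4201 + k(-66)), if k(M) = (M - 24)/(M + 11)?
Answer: 17886/46229 ≈ 0.38690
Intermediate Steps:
k(M) = (-24 + M)/(11 + M)
(-850 + 2476)/(4201 + k(-66)) = (-850 + 2476)/(4201 + (-24 - 66)/(11 - 66)) = 1626/(4201 - 90/(-55)) = 1626/(4201 - 1/55*(-90)) = 1626/(4201 + 18/11) = 1626/(46229/11) = 1626*(11/46229) = 17886/46229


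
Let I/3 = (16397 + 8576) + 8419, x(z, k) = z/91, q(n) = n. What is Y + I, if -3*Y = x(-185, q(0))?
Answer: 27348233/273 ≈ 1.0018e+5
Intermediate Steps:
x(z, k) = z/91 (x(z, k) = z*(1/91) = z/91)
Y = 185/273 (Y = -(-185)/273 = -⅓*(-185/91) = 185/273 ≈ 0.67766)
I = 100176 (I = 3*((16397 + 8576) + 8419) = 3*(24973 + 8419) = 3*33392 = 100176)
Y + I = 185/273 + 100176 = 27348233/273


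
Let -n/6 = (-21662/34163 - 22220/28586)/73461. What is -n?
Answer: -1378331792/11956800302633 ≈ -0.00011528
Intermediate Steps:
n = 1378331792/11956800302633 (n = -6*(-21662/34163 - 22220/28586)/73461 = -6*(-21662*1/34163 - 22220*1/28586)/73461 = -6*(-21662/34163 - 11110/14293)/73461 = -(-4134995376)/(488291759*73461) = -6*(-689165896/35870400907899) = 1378331792/11956800302633 ≈ 0.00011528)
-n = -1*1378331792/11956800302633 = -1378331792/11956800302633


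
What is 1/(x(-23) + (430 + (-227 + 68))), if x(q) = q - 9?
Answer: 1/239 ≈ 0.0041841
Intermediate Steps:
x(q) = -9 + q
1/(x(-23) + (430 + (-227 + 68))) = 1/((-9 - 23) + (430 + (-227 + 68))) = 1/(-32 + (430 - 159)) = 1/(-32 + 271) = 1/239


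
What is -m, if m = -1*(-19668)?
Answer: -19668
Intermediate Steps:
m = 19668
-m = -1*19668 = -19668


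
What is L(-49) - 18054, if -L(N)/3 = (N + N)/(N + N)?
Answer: -18057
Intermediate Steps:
L(N) = -3 (L(N) = -3*(N + N)/(N + N) = -3*2*N/(2*N) = -3*2*N*1/(2*N) = -3*1 = -3)
L(-49) - 18054 = -3 - 18054 = -18057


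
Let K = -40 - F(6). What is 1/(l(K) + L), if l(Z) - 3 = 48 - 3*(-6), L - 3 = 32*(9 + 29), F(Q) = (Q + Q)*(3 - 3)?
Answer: 1/1288 ≈ 0.00077640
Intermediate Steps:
F(Q) = 0 (F(Q) = (2*Q)*0 = 0)
L = 1219 (L = 3 + 32*(9 + 29) = 3 + 32*38 = 3 + 1216 = 1219)
K = -40 (K = -40 - 1*0 = -40 + 0 = -40)
l(Z) = 69 (l(Z) = 3 + (48 - 3*(-6)) = 3 + (48 + 18) = 3 + 66 = 69)
1/(l(K) + L) = 1/(69 + 1219) = 1/1288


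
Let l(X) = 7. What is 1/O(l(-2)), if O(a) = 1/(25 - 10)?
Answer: 15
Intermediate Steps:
O(a) = 1/15
1/O(l(-2)) = 1/(1/15) = 15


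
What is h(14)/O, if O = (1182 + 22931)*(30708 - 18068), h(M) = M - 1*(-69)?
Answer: 83/304788320 ≈ 2.7232e-7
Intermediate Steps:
h(M) = 69 + M (h(M) = M + 69 = 69 + M)
O = 304788320 (O = 24113*12640 = 304788320)
h(14)/O = (69 + 14)/304788320 = 83*(1/304788320) = 83/304788320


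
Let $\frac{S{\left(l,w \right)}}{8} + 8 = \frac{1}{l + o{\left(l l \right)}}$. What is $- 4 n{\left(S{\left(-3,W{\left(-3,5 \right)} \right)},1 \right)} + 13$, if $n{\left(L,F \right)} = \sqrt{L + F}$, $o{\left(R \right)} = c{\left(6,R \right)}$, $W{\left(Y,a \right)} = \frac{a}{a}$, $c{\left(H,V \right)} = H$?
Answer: $13 - \frac{4 i \sqrt{543}}{3} \approx 13.0 - 31.07 i$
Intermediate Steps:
$W{\left(Y,a \right)} = 1$
$o{\left(R \right)} = 6$
$S{\left(l,w \right)} = -64 + \frac{8}{6 + l}$ ($S{\left(l,w \right)} = -64 + \frac{8}{l + 6} = -64 + \frac{8}{6 + l}$)
$n{\left(L,F \right)} = \sqrt{F + L}$
$- 4 n{\left(S{\left(-3,W{\left(-3,5 \right)} \right)},1 \right)} + 13 = - 4 \sqrt{1 + \frac{8 \left(-47 - -24\right)}{6 - 3}} + 13 = - 4 \sqrt{1 + \frac{8 \left(-47 + 24\right)}{3}} + 13 = - 4 \sqrt{1 + 8 \cdot \frac{1}{3} \left(-23\right)} + 13 = - 4 \sqrt{1 - \frac{184}{3}} + 13 = - 4 \sqrt{- \frac{181}{3}} + 13 = - 4 \frac{i \sqrt{543}}{3} + 13 = - \frac{4 i \sqrt{543}}{3} + 13 = 13 - \frac{4 i \sqrt{543}}{3}$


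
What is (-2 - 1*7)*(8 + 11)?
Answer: -171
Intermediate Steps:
(-2 - 1*7)*(8 + 11) = (-2 - 7)*19 = -9*19 = -171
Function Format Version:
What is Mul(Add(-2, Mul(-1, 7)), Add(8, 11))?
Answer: -171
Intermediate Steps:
Mul(Add(-2, Mul(-1, 7)), Add(8, 11)) = Mul(Add(-2, -7), 19) = Mul(-9, 19) = -171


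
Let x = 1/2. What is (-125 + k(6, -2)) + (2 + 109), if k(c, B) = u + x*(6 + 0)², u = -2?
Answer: 2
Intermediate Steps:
x = ½ ≈ 0.50000
k(c, B) = 16 (k(c, B) = -2 + (6 + 0)²/2 = -2 + (½)*6² = -2 + (½)*36 = -2 + 18 = 16)
(-125 + k(6, -2)) + (2 + 109) = (-125 + 16) + (2 + 109) = -109 + 111 = 2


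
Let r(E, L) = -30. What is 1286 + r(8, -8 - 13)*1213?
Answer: -35104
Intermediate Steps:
1286 + r(8, -8 - 13)*1213 = 1286 - 30*1213 = 1286 - 36390 = -35104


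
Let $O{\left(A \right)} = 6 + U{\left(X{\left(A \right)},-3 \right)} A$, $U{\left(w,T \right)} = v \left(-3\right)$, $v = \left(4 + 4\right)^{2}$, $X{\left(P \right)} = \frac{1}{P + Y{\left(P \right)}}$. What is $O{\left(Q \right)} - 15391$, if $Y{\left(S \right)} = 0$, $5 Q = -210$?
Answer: $-7321$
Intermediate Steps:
$Q = -42$ ($Q = \frac{1}{5} \left(-210\right) = -42$)
$X{\left(P \right)} = \frac{1}{P}$ ($X{\left(P \right)} = \frac{1}{P + 0} = \frac{1}{P}$)
$v = 64$ ($v = 8^{2} = 64$)
$U{\left(w,T \right)} = -192$ ($U{\left(w,T \right)} = 64 \left(-3\right) = -192$)
$O{\left(A \right)} = 6 - 192 A$
$O{\left(Q \right)} - 15391 = \left(6 - -8064\right) - 15391 = \left(6 + 8064\right) - 15391 = 8070 - 15391 = -7321$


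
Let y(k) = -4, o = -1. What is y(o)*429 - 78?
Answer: -1794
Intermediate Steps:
y(o)*429 - 78 = -4*429 - 78 = -1716 - 78 = -1794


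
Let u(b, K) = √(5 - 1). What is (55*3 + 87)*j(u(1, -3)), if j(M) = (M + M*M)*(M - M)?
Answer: 0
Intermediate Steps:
u(b, K) = 2 (u(b, K) = √4 = 2)
j(M) = 0 (j(M) = (M + M²)*0 = 0)
(55*3 + 87)*j(u(1, -3)) = (55*3 + 87)*0 = (165 + 87)*0 = 252*0 = 0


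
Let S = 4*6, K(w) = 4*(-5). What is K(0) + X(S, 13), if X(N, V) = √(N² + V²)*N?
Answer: -20 + 24*√745 ≈ 635.07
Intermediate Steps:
K(w) = -20
S = 24
X(N, V) = N*√(N² + V²)
K(0) + X(S, 13) = -20 + 24*√(24² + 13²) = -20 + 24*√(576 + 169) = -20 + 24*√745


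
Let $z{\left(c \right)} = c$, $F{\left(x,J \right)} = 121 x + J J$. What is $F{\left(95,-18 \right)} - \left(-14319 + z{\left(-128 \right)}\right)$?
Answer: $26266$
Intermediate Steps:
$F{\left(x,J \right)} = J^{2} + 121 x$ ($F{\left(x,J \right)} = 121 x + J^{2} = J^{2} + 121 x$)
$F{\left(95,-18 \right)} - \left(-14319 + z{\left(-128 \right)}\right) = \left(\left(-18\right)^{2} + 121 \cdot 95\right) - \left(-14319 - 128\right) = \left(324 + 11495\right) - -14447 = 11819 + 14447 = 26266$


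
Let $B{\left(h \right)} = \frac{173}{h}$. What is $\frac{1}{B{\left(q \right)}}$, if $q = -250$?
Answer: $- \frac{250}{173} \approx -1.4451$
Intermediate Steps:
$\frac{1}{B{\left(q \right)}} = \frac{1}{173 \frac{1}{-250}} = \frac{1}{173 \left(- \frac{1}{250}\right)} = \frac{1}{- \frac{173}{250}} = - \frac{250}{173}$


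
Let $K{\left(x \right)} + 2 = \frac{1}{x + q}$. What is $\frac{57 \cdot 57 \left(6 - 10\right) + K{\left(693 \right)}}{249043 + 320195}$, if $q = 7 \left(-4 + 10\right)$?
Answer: $- \frac{9553529}{418389930} \approx -0.022834$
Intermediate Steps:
$q = 42$ ($q = 7 \cdot 6 = 42$)
$K{\left(x \right)} = -2 + \frac{1}{42 + x}$ ($K{\left(x \right)} = -2 + \frac{1}{x + 42} = -2 + \frac{1}{42 + x}$)
$\frac{57 \cdot 57 \left(6 - 10\right) + K{\left(693 \right)}}{249043 + 320195} = \frac{57 \cdot 57 \left(6 - 10\right) + \frac{-83 - 1386}{42 + 693}}{249043 + 320195} = \frac{3249 \left(6 - 10\right) + \frac{-83 - 1386}{735}}{569238} = \left(3249 \left(-4\right) + \frac{1}{735} \left(-1469\right)\right) \frac{1}{569238} = \left(-12996 - \frac{1469}{735}\right) \frac{1}{569238} = \left(- \frac{9553529}{735}\right) \frac{1}{569238} = - \frac{9553529}{418389930}$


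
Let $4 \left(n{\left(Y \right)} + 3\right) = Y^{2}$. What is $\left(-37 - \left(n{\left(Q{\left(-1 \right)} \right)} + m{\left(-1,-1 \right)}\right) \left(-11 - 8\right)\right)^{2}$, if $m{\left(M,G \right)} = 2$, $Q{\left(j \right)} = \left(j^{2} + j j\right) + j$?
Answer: $\frac{42025}{16} \approx 2626.6$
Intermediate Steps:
$Q{\left(j \right)} = j + 2 j^{2}$ ($Q{\left(j \right)} = \left(j^{2} + j^{2}\right) + j = 2 j^{2} + j = j + 2 j^{2}$)
$n{\left(Y \right)} = -3 + \frac{Y^{2}}{4}$
$\left(-37 - \left(n{\left(Q{\left(-1 \right)} \right)} + m{\left(-1,-1 \right)}\right) \left(-11 - 8\right)\right)^{2} = \left(-37 - \left(\left(-3 + \frac{\left(- (1 + 2 \left(-1\right))\right)^{2}}{4}\right) + 2\right) \left(-11 - 8\right)\right)^{2} = \left(-37 - \left(\left(-3 + \frac{\left(- (1 - 2)\right)^{2}}{4}\right) + 2\right) \left(-19\right)\right)^{2} = \left(-37 - \left(\left(-3 + \frac{\left(\left(-1\right) \left(-1\right)\right)^{2}}{4}\right) + 2\right) \left(-19\right)\right)^{2} = \left(-37 - \left(\left(-3 + \frac{1^{2}}{4}\right) + 2\right) \left(-19\right)\right)^{2} = \left(-37 - \left(\left(-3 + \frac{1}{4} \cdot 1\right) + 2\right) \left(-19\right)\right)^{2} = \left(-37 - \left(\left(-3 + \frac{1}{4}\right) + 2\right) \left(-19\right)\right)^{2} = \left(-37 - \left(- \frac{11}{4} + 2\right) \left(-19\right)\right)^{2} = \left(-37 - \left(- \frac{3}{4}\right) \left(-19\right)\right)^{2} = \left(-37 - \frac{57}{4}\right)^{2} = \left(- \frac{205}{4}\right)^{2} = \frac{42025}{16}$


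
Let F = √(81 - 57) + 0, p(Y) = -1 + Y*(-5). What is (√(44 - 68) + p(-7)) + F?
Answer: 34 + 2*√6*(1 + I) ≈ 38.899 + 4.899*I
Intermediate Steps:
p(Y) = -1 - 5*Y
F = 2*√6 (F = √24 + 0 = 2*√6 + 0 = 2*√6 ≈ 4.8990)
(√(44 - 68) + p(-7)) + F = (√(44 - 68) + (-1 - 5*(-7))) + 2*√6 = (√(-24) + (-1 + 35)) + 2*√6 = (2*I*√6 + 34) + 2*√6 = (34 + 2*I*√6) + 2*√6 = 34 + 2*√6 + 2*I*√6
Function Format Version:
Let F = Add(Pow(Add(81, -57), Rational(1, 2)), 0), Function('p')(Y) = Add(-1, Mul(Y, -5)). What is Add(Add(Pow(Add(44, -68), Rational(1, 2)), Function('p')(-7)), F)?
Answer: Add(34, Mul(2, Pow(6, Rational(1, 2)), Add(1, I))) ≈ Add(38.899, Mul(4.8990, I))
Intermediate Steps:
Function('p')(Y) = Add(-1, Mul(-5, Y))
F = Mul(2, Pow(6, Rational(1, 2))) (F = Add(Pow(24, Rational(1, 2)), 0) = Add(Mul(2, Pow(6, Rational(1, 2))), 0) = Mul(2, Pow(6, Rational(1, 2))) ≈ 4.8990)
Add(Add(Pow(Add(44, -68), Rational(1, 2)), Function('p')(-7)), F) = Add(Add(Pow(Add(44, -68), Rational(1, 2)), Add(-1, Mul(-5, -7))), Mul(2, Pow(6, Rational(1, 2)))) = Add(Add(Pow(-24, Rational(1, 2)), Add(-1, 35)), Mul(2, Pow(6, Rational(1, 2)))) = Add(Add(Mul(2, I, Pow(6, Rational(1, 2))), 34), Mul(2, Pow(6, Rational(1, 2)))) = Add(Add(34, Mul(2, I, Pow(6, Rational(1, 2)))), Mul(2, Pow(6, Rational(1, 2)))) = Add(34, Mul(2, Pow(6, Rational(1, 2))), Mul(2, I, Pow(6, Rational(1, 2))))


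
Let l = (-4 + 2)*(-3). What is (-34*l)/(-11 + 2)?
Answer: 68/3 ≈ 22.667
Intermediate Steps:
l = 6 (l = -2*(-3) = 6)
(-34*l)/(-11 + 2) = (-34*6)/(-11 + 2) = -204/(-9) = -204*(-1/9) = 68/3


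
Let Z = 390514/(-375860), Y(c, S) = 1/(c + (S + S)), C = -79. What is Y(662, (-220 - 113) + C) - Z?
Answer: 7860926/7611165 ≈ 1.0328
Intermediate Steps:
Y(c, S) = 1/(c + 2*S)
Z = -195257/187930 (Z = 390514*(-1/375860) = -195257/187930 ≈ -1.0390)
Y(662, (-220 - 113) + C) - Z = 1/(662 + 2*((-220 - 113) - 79)) - 1*(-195257/187930) = 1/(662 + 2*(-333 - 79)) + 195257/187930 = 1/(662 + 2*(-412)) + 195257/187930 = 1/(662 - 824) + 195257/187930 = 1/(-162) + 195257/187930 = -1/162 + 195257/187930 = 7860926/7611165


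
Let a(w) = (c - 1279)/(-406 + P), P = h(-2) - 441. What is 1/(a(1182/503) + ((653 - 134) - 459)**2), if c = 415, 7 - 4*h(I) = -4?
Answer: 3377/12160656 ≈ 0.00027770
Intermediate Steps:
h(I) = 11/4 (h(I) = 7/4 - 1/4*(-4) = 7/4 + 1 = 11/4)
P = -1753/4 (P = 11/4 - 441 = -1753/4 ≈ -438.25)
a(w) = 3456/3377 (a(w) = (415 - 1279)/(-406 - 1753/4) = -864/(-3377/4) = -864*(-4/3377) = 3456/3377)
1/(a(1182/503) + ((653 - 134) - 459)**2) = 1/(3456/3377 + ((653 - 134) - 459)**2) = 1/(3456/3377 + (519 - 459)**2) = 1/(3456/3377 + 60**2) = 1/(3456/3377 + 3600) = 1/(12160656/3377) = 3377/12160656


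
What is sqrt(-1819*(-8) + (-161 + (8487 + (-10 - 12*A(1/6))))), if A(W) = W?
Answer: sqrt(22866) ≈ 151.22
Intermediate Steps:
sqrt(-1819*(-8) + (-161 + (8487 + (-10 - 12*A(1/6))))) = sqrt(-1819*(-8) + (-161 + (8487 + (-10 - 12/6)))) = sqrt(14552 + (-161 + (8487 + (-10 - 12*1/6)))) = sqrt(14552 + (-161 + (8487 + (-10 - 2)))) = sqrt(14552 + (-161 + (8487 - 12))) = sqrt(14552 + (-161 + 8475)) = sqrt(14552 + 8314) = sqrt(22866)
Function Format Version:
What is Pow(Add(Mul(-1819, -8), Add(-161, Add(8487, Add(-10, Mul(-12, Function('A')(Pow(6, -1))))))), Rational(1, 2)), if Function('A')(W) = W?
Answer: Pow(22866, Rational(1, 2)) ≈ 151.22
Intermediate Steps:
Pow(Add(Mul(-1819, -8), Add(-161, Add(8487, Add(-10, Mul(-12, Function('A')(Pow(6, -1))))))), Rational(1, 2)) = Pow(Add(Mul(-1819, -8), Add(-161, Add(8487, Add(-10, Mul(-12, Pow(6, -1)))))), Rational(1, 2)) = Pow(Add(14552, Add(-161, Add(8487, Add(-10, Mul(-12, Rational(1, 6)))))), Rational(1, 2)) = Pow(Add(14552, Add(-161, Add(8487, Add(-10, -2)))), Rational(1, 2)) = Pow(Add(14552, Add(-161, Add(8487, -12))), Rational(1, 2)) = Pow(Add(14552, Add(-161, 8475)), Rational(1, 2)) = Pow(Add(14552, 8314), Rational(1, 2)) = Pow(22866, Rational(1, 2))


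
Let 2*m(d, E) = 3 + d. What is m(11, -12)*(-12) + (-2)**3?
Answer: -92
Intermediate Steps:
m(d, E) = 3/2 + d/2 (m(d, E) = (3 + d)/2 = 3/2 + d/2)
m(11, -12)*(-12) + (-2)**3 = (3/2 + (1/2)*11)*(-12) + (-2)**3 = (3/2 + 11/2)*(-12) - 8 = 7*(-12) - 8 = -84 - 8 = -92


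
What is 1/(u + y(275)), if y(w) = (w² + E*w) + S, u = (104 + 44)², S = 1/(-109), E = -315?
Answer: 109/1188535 ≈ 9.1710e-5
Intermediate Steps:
S = -1/109 ≈ -0.0091743
u = 21904 (u = 148² = 21904)
y(w) = -1/109 + w² - 315*w (y(w) = (w² - 315*w) - 1/109 = -1/109 + w² - 315*w)
1/(u + y(275)) = 1/(21904 + (-1/109 + 275² - 315*275)) = 1/(21904 + (-1/109 + 75625 - 86625)) = 1/(21904 - 1199001/109) = 1/(1188535/109) = 109/1188535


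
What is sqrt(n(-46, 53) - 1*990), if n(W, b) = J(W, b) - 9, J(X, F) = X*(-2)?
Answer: I*sqrt(907) ≈ 30.116*I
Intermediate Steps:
J(X, F) = -2*X
n(W, b) = -9 - 2*W (n(W, b) = -2*W - 9 = -9 - 2*W)
sqrt(n(-46, 53) - 1*990) = sqrt((-9 - 2*(-46)) - 1*990) = sqrt((-9 + 92) - 990) = sqrt(83 - 990) = sqrt(-907) = I*sqrt(907)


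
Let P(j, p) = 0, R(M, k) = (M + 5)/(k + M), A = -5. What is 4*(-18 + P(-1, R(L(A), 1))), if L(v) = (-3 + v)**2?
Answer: -72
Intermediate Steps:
R(M, k) = (5 + M)/(M + k)
4*(-18 + P(-1, R(L(A), 1))) = 4*(-18 + 0) = 4*(-18) = -72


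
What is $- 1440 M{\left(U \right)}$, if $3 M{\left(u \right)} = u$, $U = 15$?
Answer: $-7200$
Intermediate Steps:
$M{\left(u \right)} = \frac{u}{3}$
$- 1440 M{\left(U \right)} = - 1440 \cdot \frac{1}{3} \cdot 15 = \left(-1440\right) 5 = -7200$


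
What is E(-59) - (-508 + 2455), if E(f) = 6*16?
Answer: -1851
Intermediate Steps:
E(f) = 96
E(-59) - (-508 + 2455) = 96 - (-508 + 2455) = 96 - 1*1947 = 96 - 1947 = -1851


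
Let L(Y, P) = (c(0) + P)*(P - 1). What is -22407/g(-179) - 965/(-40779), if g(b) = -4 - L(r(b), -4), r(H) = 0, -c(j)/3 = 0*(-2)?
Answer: 304586071/326232 ≈ 933.65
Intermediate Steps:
c(j) = 0 (c(j) = -0*(-2) = -3*0 = 0)
L(Y, P) = P*(-1 + P) (L(Y, P) = (0 + P)*(P - 1) = P*(-1 + P))
g(b) = -24 (g(b) = -4 - (-4)*(-1 - 4) = -4 - (-4)*(-5) = -4 - 1*20 = -4 - 20 = -24)
-22407/g(-179) - 965/(-40779) = -22407/(-24) - 965/(-40779) = -22407*(-1/24) - 965*(-1/40779) = 7469/8 + 965/40779 = 304586071/326232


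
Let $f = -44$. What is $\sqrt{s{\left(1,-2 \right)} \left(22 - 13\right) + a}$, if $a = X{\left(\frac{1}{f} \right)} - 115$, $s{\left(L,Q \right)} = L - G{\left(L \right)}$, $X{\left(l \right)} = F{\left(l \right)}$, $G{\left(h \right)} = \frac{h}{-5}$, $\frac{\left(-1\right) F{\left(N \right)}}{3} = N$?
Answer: $\frac{i \sqrt{1259995}}{110} \approx 10.204 i$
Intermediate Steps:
$F{\left(N \right)} = - 3 N$
$G{\left(h \right)} = - \frac{h}{5}$ ($G{\left(h \right)} = h \left(- \frac{1}{5}\right) = - \frac{h}{5}$)
$X{\left(l \right)} = - 3 l$
$s{\left(L,Q \right)} = \frac{6 L}{5}$ ($s{\left(L,Q \right)} = L - - \frac{L}{5} = L + \frac{L}{5} = \frac{6 L}{5}$)
$a = - \frac{5057}{44}$ ($a = - \frac{3}{-44} - 115 = \left(-3\right) \left(- \frac{1}{44}\right) - 115 = \frac{3}{44} - 115 = - \frac{5057}{44} \approx -114.93$)
$\sqrt{s{\left(1,-2 \right)} \left(22 - 13\right) + a} = \sqrt{\frac{6}{5} \cdot 1 \left(22 - 13\right) - \frac{5057}{44}} = \sqrt{\frac{6}{5} \cdot 9 - \frac{5057}{44}} = \sqrt{\frac{54}{5} - \frac{5057}{44}} = \sqrt{- \frac{22909}{220}} = \frac{i \sqrt{1259995}}{110}$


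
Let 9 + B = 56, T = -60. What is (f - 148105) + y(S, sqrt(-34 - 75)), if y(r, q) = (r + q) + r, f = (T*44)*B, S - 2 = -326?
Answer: -272833 + I*sqrt(109) ≈ -2.7283e+5 + 10.44*I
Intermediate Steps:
B = 47 (B = -9 + 56 = 47)
S = -324 (S = 2 - 326 = -324)
f = -124080 (f = -60*44*47 = -2640*47 = -124080)
y(r, q) = q + 2*r (y(r, q) = (q + r) + r = q + 2*r)
(f - 148105) + y(S, sqrt(-34 - 75)) = (-124080 - 148105) + (sqrt(-34 - 75) + 2*(-324)) = -272185 + (sqrt(-109) - 648) = -272185 + (I*sqrt(109) - 648) = -272185 + (-648 + I*sqrt(109)) = -272833 + I*sqrt(109)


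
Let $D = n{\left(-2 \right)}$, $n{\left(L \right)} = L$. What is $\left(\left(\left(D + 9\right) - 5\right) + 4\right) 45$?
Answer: $270$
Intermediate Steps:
$D = -2$
$\left(\left(\left(D + 9\right) - 5\right) + 4\right) 45 = \left(\left(\left(-2 + 9\right) - 5\right) + 4\right) 45 = \left(\left(7 - 5\right) + 4\right) 45 = \left(2 + 4\right) 45 = 6 \cdot 45 = 270$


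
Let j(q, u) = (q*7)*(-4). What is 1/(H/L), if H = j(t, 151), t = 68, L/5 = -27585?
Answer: 137925/1904 ≈ 72.440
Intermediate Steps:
L = -137925 (L = 5*(-27585) = -137925)
j(q, u) = -28*q (j(q, u) = (7*q)*(-4) = -28*q)
H = -1904 (H = -28*68 = -1904)
1/(H/L) = 1/(-1904/(-137925)) = 1/(-1904*(-1/137925)) = 1/(1904/137925) = 137925/1904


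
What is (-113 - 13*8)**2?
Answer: 47089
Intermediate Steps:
(-113 - 13*8)**2 = (-113 - 104)**2 = (-217)**2 = 47089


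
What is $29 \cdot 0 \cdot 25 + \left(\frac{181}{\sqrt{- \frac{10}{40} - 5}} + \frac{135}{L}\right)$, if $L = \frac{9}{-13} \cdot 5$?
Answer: $-39 - \frac{362 i \sqrt{21}}{21} \approx -39.0 - 78.995 i$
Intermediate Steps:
$L = - \frac{45}{13}$ ($L = 9 \left(- \frac{1}{13}\right) 5 = \left(- \frac{9}{13}\right) 5 = - \frac{45}{13} \approx -3.4615$)
$29 \cdot 0 \cdot 25 + \left(\frac{181}{\sqrt{- \frac{10}{40} - 5}} + \frac{135}{L}\right) = 29 \cdot 0 \cdot 25 + \left(\frac{181}{\sqrt{- \frac{10}{40} - 5}} + \frac{135}{- \frac{45}{13}}\right) = 0 \cdot 25 + \left(\frac{181}{\sqrt{\left(-10\right) \frac{1}{40} - 5}} + 135 \left(- \frac{13}{45}\right)\right) = 0 - \left(39 - \frac{181}{\sqrt{- \frac{1}{4} - 5}}\right) = 0 - \left(39 - \frac{181}{\sqrt{- \frac{21}{4}}}\right) = 0 - \left(39 - \frac{181}{\frac{1}{2} i \sqrt{21}}\right) = 0 - \left(39 - 181 \left(- \frac{2 i \sqrt{21}}{21}\right)\right) = 0 - \left(39 + \frac{362 i \sqrt{21}}{21}\right) = -39 - \frac{362 i \sqrt{21}}{21}$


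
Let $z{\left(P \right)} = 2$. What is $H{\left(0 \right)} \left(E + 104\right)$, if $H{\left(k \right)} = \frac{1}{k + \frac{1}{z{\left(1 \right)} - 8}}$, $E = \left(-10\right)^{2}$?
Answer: $-1224$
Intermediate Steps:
$E = 100$
$H{\left(k \right)} = \frac{1}{- \frac{1}{6} + k}$ ($H{\left(k \right)} = \frac{1}{k + \frac{1}{2 - 8}} = \frac{1}{k + \frac{1}{-6}} = \frac{1}{k - \frac{1}{6}} = \frac{1}{- \frac{1}{6} + k}$)
$H{\left(0 \right)} \left(E + 104\right) = \frac{6}{-1 + 6 \cdot 0} \left(100 + 104\right) = \frac{6}{-1 + 0} \cdot 204 = \frac{6}{-1} \cdot 204 = 6 \left(-1\right) 204 = \left(-6\right) 204 = -1224$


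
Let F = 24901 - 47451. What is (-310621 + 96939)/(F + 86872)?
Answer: -106841/32161 ≈ -3.3221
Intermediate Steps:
F = -22550
(-310621 + 96939)/(F + 86872) = (-310621 + 96939)/(-22550 + 86872) = -213682/64322 = -213682*1/64322 = -106841/32161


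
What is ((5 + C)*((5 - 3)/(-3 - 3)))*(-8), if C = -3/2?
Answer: 28/3 ≈ 9.3333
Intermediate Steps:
C = -3/2 (C = -3*1/2 = -3/2 ≈ -1.5000)
((5 + C)*((5 - 3)/(-3 - 3)))*(-8) = ((5 - 3/2)*((5 - 3)/(-3 - 3)))*(-8) = (7*(2/(-6))/2)*(-8) = (7*(2*(-1/6))/2)*(-8) = ((7/2)*(-1/3))*(-8) = -7/6*(-8) = 28/3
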